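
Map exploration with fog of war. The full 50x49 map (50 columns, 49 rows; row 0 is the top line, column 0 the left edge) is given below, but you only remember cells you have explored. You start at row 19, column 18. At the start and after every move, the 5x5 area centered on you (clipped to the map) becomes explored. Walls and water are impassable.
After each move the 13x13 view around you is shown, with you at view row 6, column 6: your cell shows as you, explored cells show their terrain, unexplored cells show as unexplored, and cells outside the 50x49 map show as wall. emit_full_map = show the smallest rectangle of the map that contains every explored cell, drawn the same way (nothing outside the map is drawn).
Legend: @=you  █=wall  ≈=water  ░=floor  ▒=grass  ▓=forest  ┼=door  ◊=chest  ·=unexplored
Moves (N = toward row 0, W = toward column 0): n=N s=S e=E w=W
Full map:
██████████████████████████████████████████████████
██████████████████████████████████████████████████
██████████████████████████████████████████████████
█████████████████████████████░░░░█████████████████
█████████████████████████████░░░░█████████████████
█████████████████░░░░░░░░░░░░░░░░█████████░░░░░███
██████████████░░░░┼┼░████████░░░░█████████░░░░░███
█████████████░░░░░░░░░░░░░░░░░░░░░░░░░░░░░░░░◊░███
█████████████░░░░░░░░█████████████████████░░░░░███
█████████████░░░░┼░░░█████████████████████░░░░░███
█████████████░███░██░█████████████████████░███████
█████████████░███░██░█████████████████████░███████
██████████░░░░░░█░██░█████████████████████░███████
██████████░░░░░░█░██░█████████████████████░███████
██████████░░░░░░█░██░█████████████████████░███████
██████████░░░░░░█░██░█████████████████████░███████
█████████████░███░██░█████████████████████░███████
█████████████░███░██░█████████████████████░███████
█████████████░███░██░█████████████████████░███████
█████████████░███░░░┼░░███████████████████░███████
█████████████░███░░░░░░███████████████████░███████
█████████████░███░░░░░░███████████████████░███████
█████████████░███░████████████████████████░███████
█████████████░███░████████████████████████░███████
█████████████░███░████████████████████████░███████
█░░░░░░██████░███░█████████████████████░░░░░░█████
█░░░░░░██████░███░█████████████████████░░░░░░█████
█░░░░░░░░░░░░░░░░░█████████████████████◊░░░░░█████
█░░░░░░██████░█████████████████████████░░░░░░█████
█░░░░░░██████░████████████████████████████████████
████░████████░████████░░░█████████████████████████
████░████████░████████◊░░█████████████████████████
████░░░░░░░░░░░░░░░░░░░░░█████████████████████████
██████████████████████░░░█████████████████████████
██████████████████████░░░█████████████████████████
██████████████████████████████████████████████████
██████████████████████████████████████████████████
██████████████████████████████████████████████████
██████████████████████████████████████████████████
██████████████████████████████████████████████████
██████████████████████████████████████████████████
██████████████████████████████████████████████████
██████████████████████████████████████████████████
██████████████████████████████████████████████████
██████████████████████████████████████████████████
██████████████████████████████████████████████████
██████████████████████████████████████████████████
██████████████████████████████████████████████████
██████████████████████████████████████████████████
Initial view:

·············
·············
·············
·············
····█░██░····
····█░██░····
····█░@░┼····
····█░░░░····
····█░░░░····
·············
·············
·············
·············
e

·············
·············
·············
·············
···█░██░█····
···█░██░█····
···█░░@┼░····
···█░░░░░····
···█░░░░░····
·············
·············
·············
·············

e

·············
·············
·············
·············
··█░██░██····
··█░██░██····
··█░░░@░░····
··█░░░░░░····
··█░░░░░░····
·············
·············
·············
·············

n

·············
·············
·············
·············
····██░██····
··█░██░██····
··█░██@██····
··█░░░┼░░····
··█░░░░░░····
··█░░░░░░····
·············
·············
·············

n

·············
·············
·············
·············
····██░██····
····██░██····
··█░██@██····
··█░██░██····
··█░░░┼░░····
··█░░░░░░····
··█░░░░░░····
·············
·············

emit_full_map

··██░██
··██░██
█░██@██
█░██░██
█░░░┼░░
█░░░░░░
█░░░░░░

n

·············
·············
·············
·············
····██░██····
····██░██····
····██@██····
··█░██░██····
··█░██░██····
··█░░░┼░░····
··█░░░░░░····
··█░░░░░░····
·············

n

·············
·············
·············
·············
····██░██····
····██░██····
····██@██····
····██░██····
··█░██░██····
··█░██░██····
··█░░░┼░░····
··█░░░░░░····
··█░░░░░░····

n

·············
·············
·············
·············
····██░██····
····██░██····
····██@██····
····██░██····
····██░██····
··█░██░██····
··█░██░██····
··█░░░┼░░····
··█░░░░░░····

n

·············
·············
·············
·············
····██░██····
····██░██····
····██@██····
····██░██····
····██░██····
····██░██····
··█░██░██····
··█░██░██····
··█░░░┼░░····

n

·············
·············
·············
·············
····██░██····
····██░██····
····██@██····
····██░██····
····██░██····
····██░██····
····██░██····
··█░██░██····
··█░██░██····

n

·············
·············
·············
·············
····░░░██····
····██░██····
····██@██····
····██░██····
····██░██····
····██░██····
····██░██····
····██░██····
··█░██░██····

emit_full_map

··░░░██
··██░██
··██@██
··██░██
··██░██
··██░██
··██░██
··██░██
█░██░██
█░██░██
█░░░┼░░
█░░░░░░
█░░░░░░

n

·············
·············
·············
·············
····░░░██····
····░░░██····
····██@██····
····██░██····
····██░██····
····██░██····
····██░██····
····██░██····
····██░██····

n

·············
·············
·············
·············
····░░░░░····
····░░░██····
····░░@██····
····██░██····
····██░██····
····██░██····
····██░██····
····██░██····
····██░██····

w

·············
·············
·············
·············
····░░░░░░···
····░░░░██···
····┼░@░██···
····░██░██···
····░██░██···
·····██░██···
·····██░██···
·····██░██···
·····██░██···

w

·············
·············
·············
·············
····░░░░░░░··
····░░░░░██··
····░┼@░░██··
····█░██░██··
····█░██░██··
······██░██··
······██░██··
······██░██··
······██░██··

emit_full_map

░░░░░░░
░░░░░██
░┼@░░██
█░██░██
█░██░██
··██░██
··██░██
··██░██
··██░██
··██░██
█░██░██
█░██░██
█░░░┼░░
█░░░░░░
█░░░░░░


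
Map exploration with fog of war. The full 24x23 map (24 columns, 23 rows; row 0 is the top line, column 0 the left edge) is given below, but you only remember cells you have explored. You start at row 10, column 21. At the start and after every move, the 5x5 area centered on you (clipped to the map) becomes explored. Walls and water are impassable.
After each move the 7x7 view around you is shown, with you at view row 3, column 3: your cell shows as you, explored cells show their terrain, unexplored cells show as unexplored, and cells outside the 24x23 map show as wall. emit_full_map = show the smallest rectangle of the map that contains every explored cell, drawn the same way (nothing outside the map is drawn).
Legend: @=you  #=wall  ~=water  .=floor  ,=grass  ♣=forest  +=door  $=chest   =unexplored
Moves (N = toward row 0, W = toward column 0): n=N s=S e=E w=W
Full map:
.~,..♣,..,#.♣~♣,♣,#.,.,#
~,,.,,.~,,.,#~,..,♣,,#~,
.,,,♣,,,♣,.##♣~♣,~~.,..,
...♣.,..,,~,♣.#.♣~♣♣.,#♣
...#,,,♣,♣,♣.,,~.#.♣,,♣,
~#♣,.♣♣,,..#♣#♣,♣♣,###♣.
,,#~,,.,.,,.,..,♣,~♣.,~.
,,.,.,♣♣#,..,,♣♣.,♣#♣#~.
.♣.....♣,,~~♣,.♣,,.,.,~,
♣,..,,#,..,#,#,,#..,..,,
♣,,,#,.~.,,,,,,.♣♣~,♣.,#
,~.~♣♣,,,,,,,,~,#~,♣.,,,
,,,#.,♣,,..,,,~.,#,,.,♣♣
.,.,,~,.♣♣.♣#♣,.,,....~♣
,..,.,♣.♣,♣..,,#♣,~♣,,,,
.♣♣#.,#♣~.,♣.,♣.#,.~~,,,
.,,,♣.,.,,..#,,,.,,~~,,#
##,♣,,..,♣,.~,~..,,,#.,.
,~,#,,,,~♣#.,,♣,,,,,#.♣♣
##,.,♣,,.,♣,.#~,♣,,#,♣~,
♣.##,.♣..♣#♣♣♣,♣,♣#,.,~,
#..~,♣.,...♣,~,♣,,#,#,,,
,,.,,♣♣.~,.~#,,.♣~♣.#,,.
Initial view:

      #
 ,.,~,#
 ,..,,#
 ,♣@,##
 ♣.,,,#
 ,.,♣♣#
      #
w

       
 .,.,~,
 .,..,,
 ~,@.,#
 ,♣.,,,
 ,,.,♣♣
       

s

 .,.,~,
 .,..,,
 ~,♣.,#
 ,♣@,,,
 ,,.,♣♣
 ....~ 
       

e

.,.,~,#
.,..,,#
~,♣.,##
,♣.@,,#
,,.,♣♣#
....~♣#
      #

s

.,..,,#
~,♣.,##
,♣.,,,#
,,.@♣♣#
....~♣#
 ♣,,,,#
      #

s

~,♣.,##
,♣.,,,#
,,.,♣♣#
...@~♣#
 ♣,,,,#
 ~~,,,#
      #

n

.,..,,#
~,♣.,##
,♣.,,,#
,,.@♣♣#
....~♣#
 ♣,,,,#
 ~~,,,#

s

~,♣.,##
,♣.,,,#
,,.,♣♣#
...@~♣#
 ♣,,,,#
 ~~,,,#
      #

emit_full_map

.,.,~,
.,..,,
~,♣.,#
,♣.,,,
,,.,♣♣
...@~♣
 ♣,,,,
 ~~,,,

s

,♣.,,,#
,,.,♣♣#
....~♣#
 ♣,@,,#
 ~~,,,#
 ~~,,##
      #

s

,,.,♣♣#
....~♣#
 ♣,,,,#
 ~~@,,#
 ~~,,##
 ,#.,.#
      #

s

....~♣#
 ♣,,,,#
 ~~,,,#
 ~~@,##
 ,#.,.#
 ,#.♣♣#
      #

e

...~♣##
♣,,,,##
~~,,,##
~~,@###
,#.,.##
,#.♣♣##
     ##

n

,.,♣♣##
...~♣##
♣,,,,##
~~,@,##
~~,,###
,#.,.##
,#.♣♣##

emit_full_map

.,.,~,
.,..,,
~,♣.,#
,♣.,,,
,,.,♣♣
....~♣
 ♣,,,,
 ~~,@,
 ~~,,#
 ,#.,.
 ,#.♣♣

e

.,♣♣###
..~♣###
,,,,###
~,,@###
~,,####
#.,.###
#.♣♣###

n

.,,,###
.,♣♣###
..~♣###
,,,@###
~,,,###
~,,####
#.,.###

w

♣.,,,##
,.,♣♣##
...~♣##
♣,,@,##
~~,,,##
~~,,###
,#.,.##

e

.,,,###
.,♣♣###
..~♣###
,,,@###
~,,,###
~,,####
#.,.###

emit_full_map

.,.,~,
.,..,,
~,♣.,#
,♣.,,,
,,.,♣♣
....~♣
 ♣,,,@
 ~~,,,
 ~~,,#
 ,#.,.
 ,#.♣♣

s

.,♣♣###
..~♣###
,,,,###
~,,@###
~,,####
#.,.###
#.♣♣###


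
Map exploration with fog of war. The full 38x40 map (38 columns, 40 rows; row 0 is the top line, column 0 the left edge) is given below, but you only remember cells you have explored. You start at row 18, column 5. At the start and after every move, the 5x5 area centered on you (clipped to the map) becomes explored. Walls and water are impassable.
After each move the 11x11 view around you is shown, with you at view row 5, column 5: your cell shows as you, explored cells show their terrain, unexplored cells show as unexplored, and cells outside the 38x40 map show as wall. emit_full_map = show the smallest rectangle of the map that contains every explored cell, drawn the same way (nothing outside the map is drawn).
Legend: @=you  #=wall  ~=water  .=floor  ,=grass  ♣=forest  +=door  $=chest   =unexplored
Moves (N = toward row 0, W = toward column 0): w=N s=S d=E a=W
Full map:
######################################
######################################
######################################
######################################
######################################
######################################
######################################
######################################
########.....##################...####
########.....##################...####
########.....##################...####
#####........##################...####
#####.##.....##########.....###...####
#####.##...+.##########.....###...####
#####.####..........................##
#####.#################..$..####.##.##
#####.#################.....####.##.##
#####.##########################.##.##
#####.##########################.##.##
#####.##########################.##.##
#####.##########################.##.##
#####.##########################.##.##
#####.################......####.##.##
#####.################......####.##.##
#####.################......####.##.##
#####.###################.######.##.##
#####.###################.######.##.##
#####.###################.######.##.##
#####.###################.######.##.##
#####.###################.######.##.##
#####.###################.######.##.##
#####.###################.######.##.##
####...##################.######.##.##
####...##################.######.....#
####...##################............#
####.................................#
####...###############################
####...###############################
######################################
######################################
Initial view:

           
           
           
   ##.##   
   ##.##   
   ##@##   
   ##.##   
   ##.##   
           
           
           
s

           
           
   ##.##   
   ##.##   
   ##.##   
   ##@##   
   ##.##   
   ##.##   
           
           
           

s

           
   ##.##   
   ##.##   
   ##.##   
   ##.##   
   ##@##   
   ##.##   
   ##.##   
           
           
           

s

   ##.##   
   ##.##   
   ##.##   
   ##.##   
   ##.##   
   ##@##   
   ##.##   
   ##.##   
           
           
           

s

   ##.##   
   ##.##   
   ##.##   
   ##.##   
   ##.##   
   ##@##   
   ##.##   
   ##.##   
           
           
           


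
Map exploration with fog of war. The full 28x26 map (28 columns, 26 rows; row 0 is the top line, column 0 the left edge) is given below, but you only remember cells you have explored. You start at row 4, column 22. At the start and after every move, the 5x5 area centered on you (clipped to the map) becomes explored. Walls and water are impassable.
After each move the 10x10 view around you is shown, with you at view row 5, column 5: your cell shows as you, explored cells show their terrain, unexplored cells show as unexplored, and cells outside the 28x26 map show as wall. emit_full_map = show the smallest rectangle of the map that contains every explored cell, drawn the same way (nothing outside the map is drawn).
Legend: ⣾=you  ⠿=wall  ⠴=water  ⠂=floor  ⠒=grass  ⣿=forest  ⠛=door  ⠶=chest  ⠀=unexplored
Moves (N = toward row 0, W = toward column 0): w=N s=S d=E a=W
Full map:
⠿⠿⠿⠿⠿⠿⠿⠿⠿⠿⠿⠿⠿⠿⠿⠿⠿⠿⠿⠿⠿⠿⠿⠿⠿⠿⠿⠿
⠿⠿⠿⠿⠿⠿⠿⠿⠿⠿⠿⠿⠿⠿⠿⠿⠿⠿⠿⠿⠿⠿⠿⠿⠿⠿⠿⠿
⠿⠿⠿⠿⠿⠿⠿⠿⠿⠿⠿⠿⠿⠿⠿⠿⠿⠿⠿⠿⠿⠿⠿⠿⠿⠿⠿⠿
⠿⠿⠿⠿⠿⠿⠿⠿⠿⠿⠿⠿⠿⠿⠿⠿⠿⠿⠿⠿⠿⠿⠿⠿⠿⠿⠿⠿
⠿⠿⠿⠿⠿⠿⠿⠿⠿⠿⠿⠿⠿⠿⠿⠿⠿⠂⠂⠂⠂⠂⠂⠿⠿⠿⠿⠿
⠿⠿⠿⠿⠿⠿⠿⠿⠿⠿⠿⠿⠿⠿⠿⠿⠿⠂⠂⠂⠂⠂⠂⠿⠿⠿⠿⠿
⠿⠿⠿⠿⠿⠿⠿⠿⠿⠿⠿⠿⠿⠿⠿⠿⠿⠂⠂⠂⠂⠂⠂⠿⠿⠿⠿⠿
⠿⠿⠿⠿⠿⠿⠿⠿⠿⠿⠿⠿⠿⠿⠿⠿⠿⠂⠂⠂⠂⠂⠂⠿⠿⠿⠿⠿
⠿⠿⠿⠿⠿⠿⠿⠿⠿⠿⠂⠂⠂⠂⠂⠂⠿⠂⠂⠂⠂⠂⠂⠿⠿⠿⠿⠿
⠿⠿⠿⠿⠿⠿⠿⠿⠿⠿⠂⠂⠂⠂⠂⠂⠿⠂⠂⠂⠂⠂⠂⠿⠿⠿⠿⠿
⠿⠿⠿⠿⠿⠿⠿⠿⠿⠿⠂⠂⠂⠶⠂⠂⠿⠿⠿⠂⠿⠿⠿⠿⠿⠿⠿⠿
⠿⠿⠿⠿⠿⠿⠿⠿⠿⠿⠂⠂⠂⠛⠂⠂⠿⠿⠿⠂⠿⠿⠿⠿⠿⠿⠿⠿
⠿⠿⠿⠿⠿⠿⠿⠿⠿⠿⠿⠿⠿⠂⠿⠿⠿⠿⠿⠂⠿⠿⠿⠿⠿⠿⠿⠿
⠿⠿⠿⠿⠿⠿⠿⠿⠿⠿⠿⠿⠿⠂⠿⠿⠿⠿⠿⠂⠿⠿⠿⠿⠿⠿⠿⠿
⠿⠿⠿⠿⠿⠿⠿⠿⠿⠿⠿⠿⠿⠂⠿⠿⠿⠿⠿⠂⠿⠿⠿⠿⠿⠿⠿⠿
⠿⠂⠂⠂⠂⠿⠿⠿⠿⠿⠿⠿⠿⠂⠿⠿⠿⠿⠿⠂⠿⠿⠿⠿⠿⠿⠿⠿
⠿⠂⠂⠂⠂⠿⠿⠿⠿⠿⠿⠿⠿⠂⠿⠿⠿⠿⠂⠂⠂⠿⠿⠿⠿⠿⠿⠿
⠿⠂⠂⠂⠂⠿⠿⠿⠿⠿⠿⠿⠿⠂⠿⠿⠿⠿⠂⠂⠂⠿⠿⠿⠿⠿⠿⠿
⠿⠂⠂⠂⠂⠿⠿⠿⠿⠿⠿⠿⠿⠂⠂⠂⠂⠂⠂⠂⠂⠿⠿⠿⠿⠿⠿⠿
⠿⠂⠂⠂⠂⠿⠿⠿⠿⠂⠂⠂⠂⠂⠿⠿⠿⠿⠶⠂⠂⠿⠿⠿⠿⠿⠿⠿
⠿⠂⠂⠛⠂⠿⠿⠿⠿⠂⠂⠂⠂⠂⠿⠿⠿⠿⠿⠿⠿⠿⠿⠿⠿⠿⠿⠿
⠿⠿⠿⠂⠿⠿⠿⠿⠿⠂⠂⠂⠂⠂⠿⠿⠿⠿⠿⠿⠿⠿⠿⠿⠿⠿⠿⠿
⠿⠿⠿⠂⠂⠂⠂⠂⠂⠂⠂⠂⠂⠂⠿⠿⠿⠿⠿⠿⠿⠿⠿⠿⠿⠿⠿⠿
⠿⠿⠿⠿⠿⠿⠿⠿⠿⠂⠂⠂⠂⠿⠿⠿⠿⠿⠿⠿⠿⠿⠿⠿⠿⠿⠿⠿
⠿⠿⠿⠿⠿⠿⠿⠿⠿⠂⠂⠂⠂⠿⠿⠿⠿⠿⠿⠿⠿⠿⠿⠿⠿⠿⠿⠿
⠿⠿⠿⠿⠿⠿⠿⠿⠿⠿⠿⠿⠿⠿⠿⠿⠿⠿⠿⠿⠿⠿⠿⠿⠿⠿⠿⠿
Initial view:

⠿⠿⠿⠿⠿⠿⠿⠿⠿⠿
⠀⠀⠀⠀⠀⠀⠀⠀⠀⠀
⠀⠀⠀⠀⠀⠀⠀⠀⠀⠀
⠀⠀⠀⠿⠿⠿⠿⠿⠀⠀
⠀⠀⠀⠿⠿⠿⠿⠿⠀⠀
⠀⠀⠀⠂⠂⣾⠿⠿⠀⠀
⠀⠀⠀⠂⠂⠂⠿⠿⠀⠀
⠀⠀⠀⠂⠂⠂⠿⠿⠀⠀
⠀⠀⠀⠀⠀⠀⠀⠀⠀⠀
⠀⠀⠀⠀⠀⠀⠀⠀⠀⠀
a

⠿⠿⠿⠿⠿⠿⠿⠿⠿⠿
⠀⠀⠀⠀⠀⠀⠀⠀⠀⠀
⠀⠀⠀⠀⠀⠀⠀⠀⠀⠀
⠀⠀⠀⠿⠿⠿⠿⠿⠿⠀
⠀⠀⠀⠿⠿⠿⠿⠿⠿⠀
⠀⠀⠀⠂⠂⣾⠂⠿⠿⠀
⠀⠀⠀⠂⠂⠂⠂⠿⠿⠀
⠀⠀⠀⠂⠂⠂⠂⠿⠿⠀
⠀⠀⠀⠀⠀⠀⠀⠀⠀⠀
⠀⠀⠀⠀⠀⠀⠀⠀⠀⠀

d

⠿⠿⠿⠿⠿⠿⠿⠿⠿⠿
⠀⠀⠀⠀⠀⠀⠀⠀⠀⠀
⠀⠀⠀⠀⠀⠀⠀⠀⠀⠀
⠀⠀⠿⠿⠿⠿⠿⠿⠀⠀
⠀⠀⠿⠿⠿⠿⠿⠿⠀⠀
⠀⠀⠂⠂⠂⣾⠿⠿⠀⠀
⠀⠀⠂⠂⠂⠂⠿⠿⠀⠀
⠀⠀⠂⠂⠂⠂⠿⠿⠀⠀
⠀⠀⠀⠀⠀⠀⠀⠀⠀⠀
⠀⠀⠀⠀⠀⠀⠀⠀⠀⠀

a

⠿⠿⠿⠿⠿⠿⠿⠿⠿⠿
⠀⠀⠀⠀⠀⠀⠀⠀⠀⠀
⠀⠀⠀⠀⠀⠀⠀⠀⠀⠀
⠀⠀⠀⠿⠿⠿⠿⠿⠿⠀
⠀⠀⠀⠿⠿⠿⠿⠿⠿⠀
⠀⠀⠀⠂⠂⣾⠂⠿⠿⠀
⠀⠀⠀⠂⠂⠂⠂⠿⠿⠀
⠀⠀⠀⠂⠂⠂⠂⠿⠿⠀
⠀⠀⠀⠀⠀⠀⠀⠀⠀⠀
⠀⠀⠀⠀⠀⠀⠀⠀⠀⠀

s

⠀⠀⠀⠀⠀⠀⠀⠀⠀⠀
⠀⠀⠀⠀⠀⠀⠀⠀⠀⠀
⠀⠀⠀⠿⠿⠿⠿⠿⠿⠀
⠀⠀⠀⠿⠿⠿⠿⠿⠿⠀
⠀⠀⠀⠂⠂⠂⠂⠿⠿⠀
⠀⠀⠀⠂⠂⣾⠂⠿⠿⠀
⠀⠀⠀⠂⠂⠂⠂⠿⠿⠀
⠀⠀⠀⠂⠂⠂⠂⠿⠀⠀
⠀⠀⠀⠀⠀⠀⠀⠀⠀⠀
⠀⠀⠀⠀⠀⠀⠀⠀⠀⠀

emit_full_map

⠿⠿⠿⠿⠿⠿
⠿⠿⠿⠿⠿⠿
⠂⠂⠂⠂⠿⠿
⠂⠂⣾⠂⠿⠿
⠂⠂⠂⠂⠿⠿
⠂⠂⠂⠂⠿⠀

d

⠀⠀⠀⠀⠀⠀⠀⠀⠀⠀
⠀⠀⠀⠀⠀⠀⠀⠀⠀⠀
⠀⠀⠿⠿⠿⠿⠿⠿⠀⠀
⠀⠀⠿⠿⠿⠿⠿⠿⠀⠀
⠀⠀⠂⠂⠂⠂⠿⠿⠀⠀
⠀⠀⠂⠂⠂⣾⠿⠿⠀⠀
⠀⠀⠂⠂⠂⠂⠿⠿⠀⠀
⠀⠀⠂⠂⠂⠂⠿⠿⠀⠀
⠀⠀⠀⠀⠀⠀⠀⠀⠀⠀
⠀⠀⠀⠀⠀⠀⠀⠀⠀⠀

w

⠿⠿⠿⠿⠿⠿⠿⠿⠿⠿
⠀⠀⠀⠀⠀⠀⠀⠀⠀⠀
⠀⠀⠀⠀⠀⠀⠀⠀⠀⠀
⠀⠀⠿⠿⠿⠿⠿⠿⠀⠀
⠀⠀⠿⠿⠿⠿⠿⠿⠀⠀
⠀⠀⠂⠂⠂⣾⠿⠿⠀⠀
⠀⠀⠂⠂⠂⠂⠿⠿⠀⠀
⠀⠀⠂⠂⠂⠂⠿⠿⠀⠀
⠀⠀⠂⠂⠂⠂⠿⠿⠀⠀
⠀⠀⠀⠀⠀⠀⠀⠀⠀⠀

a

⠿⠿⠿⠿⠿⠿⠿⠿⠿⠿
⠀⠀⠀⠀⠀⠀⠀⠀⠀⠀
⠀⠀⠀⠀⠀⠀⠀⠀⠀⠀
⠀⠀⠀⠿⠿⠿⠿⠿⠿⠀
⠀⠀⠀⠿⠿⠿⠿⠿⠿⠀
⠀⠀⠀⠂⠂⣾⠂⠿⠿⠀
⠀⠀⠀⠂⠂⠂⠂⠿⠿⠀
⠀⠀⠀⠂⠂⠂⠂⠿⠿⠀
⠀⠀⠀⠂⠂⠂⠂⠿⠿⠀
⠀⠀⠀⠀⠀⠀⠀⠀⠀⠀

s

⠀⠀⠀⠀⠀⠀⠀⠀⠀⠀
⠀⠀⠀⠀⠀⠀⠀⠀⠀⠀
⠀⠀⠀⠿⠿⠿⠿⠿⠿⠀
⠀⠀⠀⠿⠿⠿⠿⠿⠿⠀
⠀⠀⠀⠂⠂⠂⠂⠿⠿⠀
⠀⠀⠀⠂⠂⣾⠂⠿⠿⠀
⠀⠀⠀⠂⠂⠂⠂⠿⠿⠀
⠀⠀⠀⠂⠂⠂⠂⠿⠿⠀
⠀⠀⠀⠀⠀⠀⠀⠀⠀⠀
⠀⠀⠀⠀⠀⠀⠀⠀⠀⠀

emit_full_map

⠿⠿⠿⠿⠿⠿
⠿⠿⠿⠿⠿⠿
⠂⠂⠂⠂⠿⠿
⠂⠂⣾⠂⠿⠿
⠂⠂⠂⠂⠿⠿
⠂⠂⠂⠂⠿⠿

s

⠀⠀⠀⠀⠀⠀⠀⠀⠀⠀
⠀⠀⠀⠿⠿⠿⠿⠿⠿⠀
⠀⠀⠀⠿⠿⠿⠿⠿⠿⠀
⠀⠀⠀⠂⠂⠂⠂⠿⠿⠀
⠀⠀⠀⠂⠂⠂⠂⠿⠿⠀
⠀⠀⠀⠂⠂⣾⠂⠿⠿⠀
⠀⠀⠀⠂⠂⠂⠂⠿⠿⠀
⠀⠀⠀⠂⠂⠂⠂⠿⠀⠀
⠀⠀⠀⠀⠀⠀⠀⠀⠀⠀
⠀⠀⠀⠀⠀⠀⠀⠀⠀⠀

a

⠀⠀⠀⠀⠀⠀⠀⠀⠀⠀
⠀⠀⠀⠀⠿⠿⠿⠿⠿⠿
⠀⠀⠀⠀⠿⠿⠿⠿⠿⠿
⠀⠀⠀⠂⠂⠂⠂⠂⠿⠿
⠀⠀⠀⠂⠂⠂⠂⠂⠿⠿
⠀⠀⠀⠂⠂⣾⠂⠂⠿⠿
⠀⠀⠀⠂⠂⠂⠂⠂⠿⠿
⠀⠀⠀⠂⠂⠂⠂⠂⠿⠀
⠀⠀⠀⠀⠀⠀⠀⠀⠀⠀
⠀⠀⠀⠀⠀⠀⠀⠀⠀⠀

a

⠀⠀⠀⠀⠀⠀⠀⠀⠀⠀
⠀⠀⠀⠀⠀⠿⠿⠿⠿⠿
⠀⠀⠀⠀⠀⠿⠿⠿⠿⠿
⠀⠀⠀⠂⠂⠂⠂⠂⠂⠿
⠀⠀⠀⠂⠂⠂⠂⠂⠂⠿
⠀⠀⠀⠂⠂⣾⠂⠂⠂⠿
⠀⠀⠀⠂⠂⠂⠂⠂⠂⠿
⠀⠀⠀⠂⠂⠂⠂⠂⠂⠿
⠀⠀⠀⠀⠀⠀⠀⠀⠀⠀
⠀⠀⠀⠀⠀⠀⠀⠀⠀⠀

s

⠀⠀⠀⠀⠀⠿⠿⠿⠿⠿
⠀⠀⠀⠀⠀⠿⠿⠿⠿⠿
⠀⠀⠀⠂⠂⠂⠂⠂⠂⠿
⠀⠀⠀⠂⠂⠂⠂⠂⠂⠿
⠀⠀⠀⠂⠂⠂⠂⠂⠂⠿
⠀⠀⠀⠂⠂⣾⠂⠂⠂⠿
⠀⠀⠀⠂⠂⠂⠂⠂⠂⠿
⠀⠀⠀⠂⠂⠂⠂⠂⠀⠀
⠀⠀⠀⠀⠀⠀⠀⠀⠀⠀
⠀⠀⠀⠀⠀⠀⠀⠀⠀⠀

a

⠀⠀⠀⠀⠀⠀⠿⠿⠿⠿
⠀⠀⠀⠀⠀⠀⠿⠿⠿⠿
⠀⠀⠀⠀⠂⠂⠂⠂⠂⠂
⠀⠀⠀⠿⠂⠂⠂⠂⠂⠂
⠀⠀⠀⠿⠂⠂⠂⠂⠂⠂
⠀⠀⠀⠿⠂⣾⠂⠂⠂⠂
⠀⠀⠀⠿⠂⠂⠂⠂⠂⠂
⠀⠀⠀⠿⠂⠂⠂⠂⠂⠀
⠀⠀⠀⠀⠀⠀⠀⠀⠀⠀
⠀⠀⠀⠀⠀⠀⠀⠀⠀⠀

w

⠀⠀⠀⠀⠀⠀⠀⠀⠀⠀
⠀⠀⠀⠀⠀⠀⠿⠿⠿⠿
⠀⠀⠀⠀⠀⠀⠿⠿⠿⠿
⠀⠀⠀⠿⠂⠂⠂⠂⠂⠂
⠀⠀⠀⠿⠂⠂⠂⠂⠂⠂
⠀⠀⠀⠿⠂⣾⠂⠂⠂⠂
⠀⠀⠀⠿⠂⠂⠂⠂⠂⠂
⠀⠀⠀⠿⠂⠂⠂⠂⠂⠂
⠀⠀⠀⠿⠂⠂⠂⠂⠂⠀
⠀⠀⠀⠀⠀⠀⠀⠀⠀⠀

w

⠀⠀⠀⠀⠀⠀⠀⠀⠀⠀
⠀⠀⠀⠀⠀⠀⠀⠀⠀⠀
⠀⠀⠀⠀⠀⠀⠿⠿⠿⠿
⠀⠀⠀⠿⠿⠿⠿⠿⠿⠿
⠀⠀⠀⠿⠂⠂⠂⠂⠂⠂
⠀⠀⠀⠿⠂⣾⠂⠂⠂⠂
⠀⠀⠀⠿⠂⠂⠂⠂⠂⠂
⠀⠀⠀⠿⠂⠂⠂⠂⠂⠂
⠀⠀⠀⠿⠂⠂⠂⠂⠂⠂
⠀⠀⠀⠿⠂⠂⠂⠂⠂⠀

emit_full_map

⠀⠀⠀⠿⠿⠿⠿⠿⠿
⠿⠿⠿⠿⠿⠿⠿⠿⠿
⠿⠂⠂⠂⠂⠂⠂⠿⠿
⠿⠂⣾⠂⠂⠂⠂⠿⠿
⠿⠂⠂⠂⠂⠂⠂⠿⠿
⠿⠂⠂⠂⠂⠂⠂⠿⠿
⠿⠂⠂⠂⠂⠂⠂⠿⠀
⠿⠂⠂⠂⠂⠂⠀⠀⠀

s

⠀⠀⠀⠀⠀⠀⠀⠀⠀⠀
⠀⠀⠀⠀⠀⠀⠿⠿⠿⠿
⠀⠀⠀⠿⠿⠿⠿⠿⠿⠿
⠀⠀⠀⠿⠂⠂⠂⠂⠂⠂
⠀⠀⠀⠿⠂⠂⠂⠂⠂⠂
⠀⠀⠀⠿⠂⣾⠂⠂⠂⠂
⠀⠀⠀⠿⠂⠂⠂⠂⠂⠂
⠀⠀⠀⠿⠂⠂⠂⠂⠂⠂
⠀⠀⠀⠿⠂⠂⠂⠂⠂⠀
⠀⠀⠀⠀⠀⠀⠀⠀⠀⠀

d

⠀⠀⠀⠀⠀⠀⠀⠀⠀⠀
⠀⠀⠀⠀⠀⠿⠿⠿⠿⠿
⠀⠀⠿⠿⠿⠿⠿⠿⠿⠿
⠀⠀⠿⠂⠂⠂⠂⠂⠂⠿
⠀⠀⠿⠂⠂⠂⠂⠂⠂⠿
⠀⠀⠿⠂⠂⣾⠂⠂⠂⠿
⠀⠀⠿⠂⠂⠂⠂⠂⠂⠿
⠀⠀⠿⠂⠂⠂⠂⠂⠂⠿
⠀⠀⠿⠂⠂⠂⠂⠂⠀⠀
⠀⠀⠀⠀⠀⠀⠀⠀⠀⠀

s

⠀⠀⠀⠀⠀⠿⠿⠿⠿⠿
⠀⠀⠿⠿⠿⠿⠿⠿⠿⠿
⠀⠀⠿⠂⠂⠂⠂⠂⠂⠿
⠀⠀⠿⠂⠂⠂⠂⠂⠂⠿
⠀⠀⠿⠂⠂⠂⠂⠂⠂⠿
⠀⠀⠿⠂⠂⣾⠂⠂⠂⠿
⠀⠀⠿⠂⠂⠂⠂⠂⠂⠿
⠀⠀⠿⠂⠂⠂⠂⠂⠀⠀
⠀⠀⠀⠀⠀⠀⠀⠀⠀⠀
⠀⠀⠀⠀⠀⠀⠀⠀⠀⠀

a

⠀⠀⠀⠀⠀⠀⠿⠿⠿⠿
⠀⠀⠀⠿⠿⠿⠿⠿⠿⠿
⠀⠀⠀⠿⠂⠂⠂⠂⠂⠂
⠀⠀⠀⠿⠂⠂⠂⠂⠂⠂
⠀⠀⠀⠿⠂⠂⠂⠂⠂⠂
⠀⠀⠀⠿⠂⣾⠂⠂⠂⠂
⠀⠀⠀⠿⠂⠂⠂⠂⠂⠂
⠀⠀⠀⠿⠂⠂⠂⠂⠂⠀
⠀⠀⠀⠀⠀⠀⠀⠀⠀⠀
⠀⠀⠀⠀⠀⠀⠀⠀⠀⠀

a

⠀⠀⠀⠀⠀⠀⠀⠿⠿⠿
⠀⠀⠀⠀⠿⠿⠿⠿⠿⠿
⠀⠀⠀⠀⠿⠂⠂⠂⠂⠂
⠀⠀⠀⠿⠿⠂⠂⠂⠂⠂
⠀⠀⠀⠿⠿⠂⠂⠂⠂⠂
⠀⠀⠀⠿⠿⣾⠂⠂⠂⠂
⠀⠀⠀⠂⠿⠂⠂⠂⠂⠂
⠀⠀⠀⠂⠿⠂⠂⠂⠂⠂
⠀⠀⠀⠀⠀⠀⠀⠀⠀⠀
⠀⠀⠀⠀⠀⠀⠀⠀⠀⠀

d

⠀⠀⠀⠀⠀⠀⠿⠿⠿⠿
⠀⠀⠀⠿⠿⠿⠿⠿⠿⠿
⠀⠀⠀⠿⠂⠂⠂⠂⠂⠂
⠀⠀⠿⠿⠂⠂⠂⠂⠂⠂
⠀⠀⠿⠿⠂⠂⠂⠂⠂⠂
⠀⠀⠿⠿⠂⣾⠂⠂⠂⠂
⠀⠀⠂⠿⠂⠂⠂⠂⠂⠂
⠀⠀⠂⠿⠂⠂⠂⠂⠂⠀
⠀⠀⠀⠀⠀⠀⠀⠀⠀⠀
⠀⠀⠀⠀⠀⠀⠀⠀⠀⠀

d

⠀⠀⠀⠀⠀⠿⠿⠿⠿⠿
⠀⠀⠿⠿⠿⠿⠿⠿⠿⠿
⠀⠀⠿⠂⠂⠂⠂⠂⠂⠿
⠀⠿⠿⠂⠂⠂⠂⠂⠂⠿
⠀⠿⠿⠂⠂⠂⠂⠂⠂⠿
⠀⠿⠿⠂⠂⣾⠂⠂⠂⠿
⠀⠂⠿⠂⠂⠂⠂⠂⠂⠿
⠀⠂⠿⠂⠂⠂⠂⠂⠀⠀
⠀⠀⠀⠀⠀⠀⠀⠀⠀⠀
⠀⠀⠀⠀⠀⠀⠀⠀⠀⠀

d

⠀⠀⠀⠀⠿⠿⠿⠿⠿⠿
⠀⠿⠿⠿⠿⠿⠿⠿⠿⠿
⠀⠿⠂⠂⠂⠂⠂⠂⠿⠿
⠿⠿⠂⠂⠂⠂⠂⠂⠿⠿
⠿⠿⠂⠂⠂⠂⠂⠂⠿⠿
⠿⠿⠂⠂⠂⣾⠂⠂⠿⠿
⠂⠿⠂⠂⠂⠂⠂⠂⠿⠀
⠂⠿⠂⠂⠂⠂⠂⠂⠀⠀
⠀⠀⠀⠀⠀⠀⠀⠀⠀⠀
⠀⠀⠀⠀⠀⠀⠀⠀⠀⠀

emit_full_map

⠀⠀⠀⠀⠿⠿⠿⠿⠿⠿
⠀⠿⠿⠿⠿⠿⠿⠿⠿⠿
⠀⠿⠂⠂⠂⠂⠂⠂⠿⠿
⠿⠿⠂⠂⠂⠂⠂⠂⠿⠿
⠿⠿⠂⠂⠂⠂⠂⠂⠿⠿
⠿⠿⠂⠂⠂⣾⠂⠂⠿⠿
⠂⠿⠂⠂⠂⠂⠂⠂⠿⠀
⠂⠿⠂⠂⠂⠂⠂⠂⠀⠀

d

⠀⠀⠀⠿⠿⠿⠿⠿⠿⠀
⠿⠿⠿⠿⠿⠿⠿⠿⠿⠀
⠿⠂⠂⠂⠂⠂⠂⠿⠿⠀
⠿⠂⠂⠂⠂⠂⠂⠿⠿⠀
⠿⠂⠂⠂⠂⠂⠂⠿⠿⠀
⠿⠂⠂⠂⠂⣾⠂⠿⠿⠀
⠿⠂⠂⠂⠂⠂⠂⠿⠀⠀
⠿⠂⠂⠂⠂⠂⠂⠿⠀⠀
⠀⠀⠀⠀⠀⠀⠀⠀⠀⠀
⠀⠀⠀⠀⠀⠀⠀⠀⠀⠀

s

⠿⠿⠿⠿⠿⠿⠿⠿⠿⠀
⠿⠂⠂⠂⠂⠂⠂⠿⠿⠀
⠿⠂⠂⠂⠂⠂⠂⠿⠿⠀
⠿⠂⠂⠂⠂⠂⠂⠿⠿⠀
⠿⠂⠂⠂⠂⠂⠂⠿⠿⠀
⠿⠂⠂⠂⠂⣾⠂⠿⠀⠀
⠿⠂⠂⠂⠂⠂⠂⠿⠀⠀
⠀⠀⠀⠂⠿⠿⠿⠿⠀⠀
⠀⠀⠀⠀⠀⠀⠀⠀⠀⠀
⠀⠀⠀⠀⠀⠀⠀⠀⠀⠀

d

⠿⠿⠿⠿⠿⠿⠿⠿⠀⠀
⠂⠂⠂⠂⠂⠂⠿⠿⠀⠀
⠂⠂⠂⠂⠂⠂⠿⠿⠀⠀
⠂⠂⠂⠂⠂⠂⠿⠿⠀⠀
⠂⠂⠂⠂⠂⠂⠿⠿⠀⠀
⠂⠂⠂⠂⠂⣾⠿⠿⠀⠀
⠂⠂⠂⠂⠂⠂⠿⠿⠀⠀
⠀⠀⠂⠿⠿⠿⠿⠿⠀⠀
⠀⠀⠀⠀⠀⠀⠀⠀⠀⠀
⠀⠀⠀⠀⠀⠀⠀⠀⠀⠀

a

⠿⠿⠿⠿⠿⠿⠿⠿⠿⠀
⠿⠂⠂⠂⠂⠂⠂⠿⠿⠀
⠿⠂⠂⠂⠂⠂⠂⠿⠿⠀
⠿⠂⠂⠂⠂⠂⠂⠿⠿⠀
⠿⠂⠂⠂⠂⠂⠂⠿⠿⠀
⠿⠂⠂⠂⠂⣾⠂⠿⠿⠀
⠿⠂⠂⠂⠂⠂⠂⠿⠿⠀
⠀⠀⠀⠂⠿⠿⠿⠿⠿⠀
⠀⠀⠀⠀⠀⠀⠀⠀⠀⠀
⠀⠀⠀⠀⠀⠀⠀⠀⠀⠀

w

⠀⠀⠀⠿⠿⠿⠿⠿⠿⠀
⠿⠿⠿⠿⠿⠿⠿⠿⠿⠀
⠿⠂⠂⠂⠂⠂⠂⠿⠿⠀
⠿⠂⠂⠂⠂⠂⠂⠿⠿⠀
⠿⠂⠂⠂⠂⠂⠂⠿⠿⠀
⠿⠂⠂⠂⠂⣾⠂⠿⠿⠀
⠿⠂⠂⠂⠂⠂⠂⠿⠿⠀
⠿⠂⠂⠂⠂⠂⠂⠿⠿⠀
⠀⠀⠀⠂⠿⠿⠿⠿⠿⠀
⠀⠀⠀⠀⠀⠀⠀⠀⠀⠀

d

⠀⠀⠿⠿⠿⠿⠿⠿⠀⠀
⠿⠿⠿⠿⠿⠿⠿⠿⠀⠀
⠂⠂⠂⠂⠂⠂⠿⠿⠀⠀
⠂⠂⠂⠂⠂⠂⠿⠿⠀⠀
⠂⠂⠂⠂⠂⠂⠿⠿⠀⠀
⠂⠂⠂⠂⠂⣾⠿⠿⠀⠀
⠂⠂⠂⠂⠂⠂⠿⠿⠀⠀
⠂⠂⠂⠂⠂⠂⠿⠿⠀⠀
⠀⠀⠂⠿⠿⠿⠿⠿⠀⠀
⠀⠀⠀⠀⠀⠀⠀⠀⠀⠀

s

⠿⠿⠿⠿⠿⠿⠿⠿⠀⠀
⠂⠂⠂⠂⠂⠂⠿⠿⠀⠀
⠂⠂⠂⠂⠂⠂⠿⠿⠀⠀
⠂⠂⠂⠂⠂⠂⠿⠿⠀⠀
⠂⠂⠂⠂⠂⠂⠿⠿⠀⠀
⠂⠂⠂⠂⠂⣾⠿⠿⠀⠀
⠂⠂⠂⠂⠂⠂⠿⠿⠀⠀
⠀⠀⠂⠿⠿⠿⠿⠿⠀⠀
⠀⠀⠀⠀⠀⠀⠀⠀⠀⠀
⠀⠀⠀⠀⠀⠀⠀⠀⠀⠀

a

⠿⠿⠿⠿⠿⠿⠿⠿⠿⠀
⠿⠂⠂⠂⠂⠂⠂⠿⠿⠀
⠿⠂⠂⠂⠂⠂⠂⠿⠿⠀
⠿⠂⠂⠂⠂⠂⠂⠿⠿⠀
⠿⠂⠂⠂⠂⠂⠂⠿⠿⠀
⠿⠂⠂⠂⠂⣾⠂⠿⠿⠀
⠿⠂⠂⠂⠂⠂⠂⠿⠿⠀
⠀⠀⠀⠂⠿⠿⠿⠿⠿⠀
⠀⠀⠀⠀⠀⠀⠀⠀⠀⠀
⠀⠀⠀⠀⠀⠀⠀⠀⠀⠀


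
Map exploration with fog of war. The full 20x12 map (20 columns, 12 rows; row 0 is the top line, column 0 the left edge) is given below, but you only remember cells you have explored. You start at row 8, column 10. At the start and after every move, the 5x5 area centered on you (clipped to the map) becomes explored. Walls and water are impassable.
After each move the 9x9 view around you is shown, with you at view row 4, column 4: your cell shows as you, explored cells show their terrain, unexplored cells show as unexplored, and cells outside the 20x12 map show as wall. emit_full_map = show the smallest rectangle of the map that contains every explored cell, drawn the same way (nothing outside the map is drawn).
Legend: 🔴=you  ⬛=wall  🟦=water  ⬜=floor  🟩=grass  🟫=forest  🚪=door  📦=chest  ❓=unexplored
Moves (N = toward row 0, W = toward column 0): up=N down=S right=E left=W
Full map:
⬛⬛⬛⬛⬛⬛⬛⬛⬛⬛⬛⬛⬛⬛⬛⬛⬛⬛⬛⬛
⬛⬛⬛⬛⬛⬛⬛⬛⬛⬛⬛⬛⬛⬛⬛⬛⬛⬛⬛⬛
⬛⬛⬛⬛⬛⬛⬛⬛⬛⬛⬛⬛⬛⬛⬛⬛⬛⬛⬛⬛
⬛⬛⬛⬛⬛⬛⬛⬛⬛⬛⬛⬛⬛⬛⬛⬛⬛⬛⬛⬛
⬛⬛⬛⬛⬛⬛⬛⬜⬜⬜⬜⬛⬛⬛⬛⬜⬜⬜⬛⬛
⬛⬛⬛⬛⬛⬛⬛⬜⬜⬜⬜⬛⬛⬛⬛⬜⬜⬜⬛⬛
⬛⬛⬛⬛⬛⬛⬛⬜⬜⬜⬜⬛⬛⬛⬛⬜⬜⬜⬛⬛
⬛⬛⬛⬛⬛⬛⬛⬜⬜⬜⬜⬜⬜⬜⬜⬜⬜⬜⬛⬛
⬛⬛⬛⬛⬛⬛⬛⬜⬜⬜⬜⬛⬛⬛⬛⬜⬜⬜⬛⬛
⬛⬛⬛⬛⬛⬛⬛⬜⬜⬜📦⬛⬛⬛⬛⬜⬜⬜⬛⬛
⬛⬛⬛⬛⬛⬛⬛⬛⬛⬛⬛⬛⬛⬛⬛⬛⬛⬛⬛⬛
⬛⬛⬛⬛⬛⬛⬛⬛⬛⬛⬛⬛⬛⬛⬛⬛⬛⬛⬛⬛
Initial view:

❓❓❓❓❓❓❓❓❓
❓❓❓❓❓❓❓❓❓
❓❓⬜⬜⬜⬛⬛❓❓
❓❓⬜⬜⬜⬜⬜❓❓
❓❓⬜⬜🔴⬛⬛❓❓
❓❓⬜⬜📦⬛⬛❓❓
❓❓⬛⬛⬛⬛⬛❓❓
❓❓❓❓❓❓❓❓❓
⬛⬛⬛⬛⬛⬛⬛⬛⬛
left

❓❓❓❓❓❓❓❓❓
❓❓❓❓❓❓❓❓❓
❓❓⬜⬜⬜⬜⬛⬛❓
❓❓⬜⬜⬜⬜⬜⬜❓
❓❓⬜⬜🔴⬜⬛⬛❓
❓❓⬜⬜⬜📦⬛⬛❓
❓❓⬛⬛⬛⬛⬛⬛❓
❓❓❓❓❓❓❓❓❓
⬛⬛⬛⬛⬛⬛⬛⬛⬛

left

❓❓❓❓❓❓❓❓❓
❓❓❓❓❓❓❓❓❓
❓❓⬛⬜⬜⬜⬜⬛⬛
❓❓⬛⬜⬜⬜⬜⬜⬜
❓❓⬛⬜🔴⬜⬜⬛⬛
❓❓⬛⬜⬜⬜📦⬛⬛
❓❓⬛⬛⬛⬛⬛⬛⬛
❓❓❓❓❓❓❓❓❓
⬛⬛⬛⬛⬛⬛⬛⬛⬛

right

❓❓❓❓❓❓❓❓❓
❓❓❓❓❓❓❓❓❓
❓⬛⬜⬜⬜⬜⬛⬛❓
❓⬛⬜⬜⬜⬜⬜⬜❓
❓⬛⬜⬜🔴⬜⬛⬛❓
❓⬛⬜⬜⬜📦⬛⬛❓
❓⬛⬛⬛⬛⬛⬛⬛❓
❓❓❓❓❓❓❓❓❓
⬛⬛⬛⬛⬛⬛⬛⬛⬛

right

❓❓❓❓❓❓❓❓❓
❓❓❓❓❓❓❓❓❓
⬛⬜⬜⬜⬜⬛⬛❓❓
⬛⬜⬜⬜⬜⬜⬜❓❓
⬛⬜⬜⬜🔴⬛⬛❓❓
⬛⬜⬜⬜📦⬛⬛❓❓
⬛⬛⬛⬛⬛⬛⬛❓❓
❓❓❓❓❓❓❓❓❓
⬛⬛⬛⬛⬛⬛⬛⬛⬛

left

❓❓❓❓❓❓❓❓❓
❓❓❓❓❓❓❓❓❓
❓⬛⬜⬜⬜⬜⬛⬛❓
❓⬛⬜⬜⬜⬜⬜⬜❓
❓⬛⬜⬜🔴⬜⬛⬛❓
❓⬛⬜⬜⬜📦⬛⬛❓
❓⬛⬛⬛⬛⬛⬛⬛❓
❓❓❓❓❓❓❓❓❓
⬛⬛⬛⬛⬛⬛⬛⬛⬛

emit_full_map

⬛⬜⬜⬜⬜⬛⬛
⬛⬜⬜⬜⬜⬜⬜
⬛⬜⬜🔴⬜⬛⬛
⬛⬜⬜⬜📦⬛⬛
⬛⬛⬛⬛⬛⬛⬛

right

❓❓❓❓❓❓❓❓❓
❓❓❓❓❓❓❓❓❓
⬛⬜⬜⬜⬜⬛⬛❓❓
⬛⬜⬜⬜⬜⬜⬜❓❓
⬛⬜⬜⬜🔴⬛⬛❓❓
⬛⬜⬜⬜📦⬛⬛❓❓
⬛⬛⬛⬛⬛⬛⬛❓❓
❓❓❓❓❓❓❓❓❓
⬛⬛⬛⬛⬛⬛⬛⬛⬛

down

❓❓❓❓❓❓❓❓❓
⬛⬜⬜⬜⬜⬛⬛❓❓
⬛⬜⬜⬜⬜⬜⬜❓❓
⬛⬜⬜⬜⬜⬛⬛❓❓
⬛⬜⬜⬜🔴⬛⬛❓❓
⬛⬛⬛⬛⬛⬛⬛❓❓
❓❓⬛⬛⬛⬛⬛❓❓
⬛⬛⬛⬛⬛⬛⬛⬛⬛
⬛⬛⬛⬛⬛⬛⬛⬛⬛

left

❓❓❓❓❓❓❓❓❓
❓⬛⬜⬜⬜⬜⬛⬛❓
❓⬛⬜⬜⬜⬜⬜⬜❓
❓⬛⬜⬜⬜⬜⬛⬛❓
❓⬛⬜⬜🔴📦⬛⬛❓
❓⬛⬛⬛⬛⬛⬛⬛❓
❓❓⬛⬛⬛⬛⬛⬛❓
⬛⬛⬛⬛⬛⬛⬛⬛⬛
⬛⬛⬛⬛⬛⬛⬛⬛⬛

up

❓❓❓❓❓❓❓❓❓
❓❓❓❓❓❓❓❓❓
❓⬛⬜⬜⬜⬜⬛⬛❓
❓⬛⬜⬜⬜⬜⬜⬜❓
❓⬛⬜⬜🔴⬜⬛⬛❓
❓⬛⬜⬜⬜📦⬛⬛❓
❓⬛⬛⬛⬛⬛⬛⬛❓
❓❓⬛⬛⬛⬛⬛⬛❓
⬛⬛⬛⬛⬛⬛⬛⬛⬛

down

❓❓❓❓❓❓❓❓❓
❓⬛⬜⬜⬜⬜⬛⬛❓
❓⬛⬜⬜⬜⬜⬜⬜❓
❓⬛⬜⬜⬜⬜⬛⬛❓
❓⬛⬜⬜🔴📦⬛⬛❓
❓⬛⬛⬛⬛⬛⬛⬛❓
❓❓⬛⬛⬛⬛⬛⬛❓
⬛⬛⬛⬛⬛⬛⬛⬛⬛
⬛⬛⬛⬛⬛⬛⬛⬛⬛

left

❓❓❓❓❓❓❓❓❓
❓❓⬛⬜⬜⬜⬜⬛⬛
❓❓⬛⬜⬜⬜⬜⬜⬜
❓❓⬛⬜⬜⬜⬜⬛⬛
❓❓⬛⬜🔴⬜📦⬛⬛
❓❓⬛⬛⬛⬛⬛⬛⬛
❓❓⬛⬛⬛⬛⬛⬛⬛
⬛⬛⬛⬛⬛⬛⬛⬛⬛
⬛⬛⬛⬛⬛⬛⬛⬛⬛

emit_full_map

⬛⬜⬜⬜⬜⬛⬛
⬛⬜⬜⬜⬜⬜⬜
⬛⬜⬜⬜⬜⬛⬛
⬛⬜🔴⬜📦⬛⬛
⬛⬛⬛⬛⬛⬛⬛
⬛⬛⬛⬛⬛⬛⬛

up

❓❓❓❓❓❓❓❓❓
❓❓❓❓❓❓❓❓❓
❓❓⬛⬜⬜⬜⬜⬛⬛
❓❓⬛⬜⬜⬜⬜⬜⬜
❓❓⬛⬜🔴⬜⬜⬛⬛
❓❓⬛⬜⬜⬜📦⬛⬛
❓❓⬛⬛⬛⬛⬛⬛⬛
❓❓⬛⬛⬛⬛⬛⬛⬛
⬛⬛⬛⬛⬛⬛⬛⬛⬛

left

❓❓❓❓❓❓❓❓❓
❓❓❓❓❓❓❓❓❓
❓❓⬛⬛⬜⬜⬜⬜⬛
❓❓⬛⬛⬜⬜⬜⬜⬜
❓❓⬛⬛🔴⬜⬜⬜⬛
❓❓⬛⬛⬜⬜⬜📦⬛
❓❓⬛⬛⬛⬛⬛⬛⬛
❓❓❓⬛⬛⬛⬛⬛⬛
⬛⬛⬛⬛⬛⬛⬛⬛⬛

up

❓❓❓❓❓❓❓❓❓
❓❓❓❓❓❓❓❓❓
❓❓⬛⬛⬜⬜⬜❓❓
❓❓⬛⬛⬜⬜⬜⬜⬛
❓❓⬛⬛🔴⬜⬜⬜⬜
❓❓⬛⬛⬜⬜⬜⬜⬛
❓❓⬛⬛⬜⬜⬜📦⬛
❓❓⬛⬛⬛⬛⬛⬛⬛
❓❓❓⬛⬛⬛⬛⬛⬛

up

❓❓❓❓❓❓❓❓❓
❓❓❓❓❓❓❓❓❓
❓❓⬛⬛⬜⬜⬜❓❓
❓❓⬛⬛⬜⬜⬜❓❓
❓❓⬛⬛🔴⬜⬜⬜⬛
❓❓⬛⬛⬜⬜⬜⬜⬜
❓❓⬛⬛⬜⬜⬜⬜⬛
❓❓⬛⬛⬜⬜⬜📦⬛
❓❓⬛⬛⬛⬛⬛⬛⬛

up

❓❓❓❓❓❓❓❓❓
❓❓❓❓❓❓❓❓❓
❓❓⬛⬛⬛⬛⬛❓❓
❓❓⬛⬛⬜⬜⬜❓❓
❓❓⬛⬛🔴⬜⬜❓❓
❓❓⬛⬛⬜⬜⬜⬜⬛
❓❓⬛⬛⬜⬜⬜⬜⬜
❓❓⬛⬛⬜⬜⬜⬜⬛
❓❓⬛⬛⬜⬜⬜📦⬛

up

❓❓❓❓❓❓❓❓❓
❓❓❓❓❓❓❓❓❓
❓❓⬛⬛⬛⬛⬛❓❓
❓❓⬛⬛⬛⬛⬛❓❓
❓❓⬛⬛🔴⬜⬜❓❓
❓❓⬛⬛⬜⬜⬜❓❓
❓❓⬛⬛⬜⬜⬜⬜⬛
❓❓⬛⬛⬜⬜⬜⬜⬜
❓❓⬛⬛⬜⬜⬜⬜⬛

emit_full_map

⬛⬛⬛⬛⬛❓❓❓
⬛⬛⬛⬛⬛❓❓❓
⬛⬛🔴⬜⬜❓❓❓
⬛⬛⬜⬜⬜❓❓❓
⬛⬛⬜⬜⬜⬜⬛⬛
⬛⬛⬜⬜⬜⬜⬜⬜
⬛⬛⬜⬜⬜⬜⬛⬛
⬛⬛⬜⬜⬜📦⬛⬛
⬛⬛⬛⬛⬛⬛⬛⬛
❓⬛⬛⬛⬛⬛⬛⬛
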